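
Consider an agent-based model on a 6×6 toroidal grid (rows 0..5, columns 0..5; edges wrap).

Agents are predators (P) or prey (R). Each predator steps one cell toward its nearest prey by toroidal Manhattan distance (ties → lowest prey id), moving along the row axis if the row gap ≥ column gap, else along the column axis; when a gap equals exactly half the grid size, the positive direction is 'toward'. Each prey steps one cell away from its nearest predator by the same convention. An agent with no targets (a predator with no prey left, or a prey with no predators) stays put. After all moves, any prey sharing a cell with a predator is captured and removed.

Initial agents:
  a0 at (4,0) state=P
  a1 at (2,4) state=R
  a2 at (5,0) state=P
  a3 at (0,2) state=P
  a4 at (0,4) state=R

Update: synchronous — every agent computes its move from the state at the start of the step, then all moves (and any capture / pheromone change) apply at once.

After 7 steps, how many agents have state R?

t=1: a0@(3,0):P a1@(1,4):R a2@(5,5):P a3@(0,3):P a4@(0,5):R
t=2: a0@(2,0):P a1@(2,4):R a2@(0,5):P a3@(1,3):P a4@(1,5):R
t=3: a0@(2,5):P a2@(1,5):P a3@(2,3):P
t=4: (unchanged — steady state)

0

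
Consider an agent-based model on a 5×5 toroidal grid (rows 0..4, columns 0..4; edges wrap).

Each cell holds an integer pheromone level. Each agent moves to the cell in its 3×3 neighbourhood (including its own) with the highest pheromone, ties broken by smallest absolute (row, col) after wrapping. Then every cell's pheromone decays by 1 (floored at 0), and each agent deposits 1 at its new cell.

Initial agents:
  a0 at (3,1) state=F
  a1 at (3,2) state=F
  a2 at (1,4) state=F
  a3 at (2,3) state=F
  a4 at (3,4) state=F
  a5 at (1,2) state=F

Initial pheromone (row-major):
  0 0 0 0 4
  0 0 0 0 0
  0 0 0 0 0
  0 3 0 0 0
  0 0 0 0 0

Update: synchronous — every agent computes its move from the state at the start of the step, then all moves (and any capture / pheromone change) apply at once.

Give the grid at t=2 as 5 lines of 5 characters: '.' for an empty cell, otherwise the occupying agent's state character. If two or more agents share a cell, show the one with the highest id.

.F..F
.....
.....
.F...
.....

t=1: a0@(3,1) a1@(3,1) a2@(0,4) a3@(1,2) a4@(2,0) a5@(0,1) | pheromone: 0 1 0 0 4 / 0 0 1 0 0 / 1 0 0 0 0 / 0 4 0 0 0 / 0 0 0 0 0
t=2: a0@(3,1) a1@(3,1) a2@(0,4) a3@(0,1) a4@(3,1) a5@(0,1) | pheromone: 0 2 0 0 4 / 0 0 0 0 0 / 0 0 0 0 0 / 0 6 0 0 0 / 0 0 0 0 0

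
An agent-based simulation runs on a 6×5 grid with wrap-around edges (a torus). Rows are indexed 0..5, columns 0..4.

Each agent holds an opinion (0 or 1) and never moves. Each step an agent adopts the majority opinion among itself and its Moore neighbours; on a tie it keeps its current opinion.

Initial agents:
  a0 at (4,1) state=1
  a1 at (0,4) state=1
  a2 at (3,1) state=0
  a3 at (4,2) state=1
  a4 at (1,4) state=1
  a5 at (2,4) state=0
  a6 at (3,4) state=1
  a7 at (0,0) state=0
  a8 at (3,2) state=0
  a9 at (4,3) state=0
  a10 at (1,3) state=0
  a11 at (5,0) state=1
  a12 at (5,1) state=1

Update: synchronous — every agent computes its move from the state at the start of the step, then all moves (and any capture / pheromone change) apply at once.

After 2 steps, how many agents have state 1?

t=1: a0@(4,1):1 a1@(0,4):1 a2@(3,1):0 a3@(4,2):1 a4@(1,4):0 a5@(2,4):0 a6@(3,4):0 a7@(0,0):1 a8@(3,2):0 a9@(4,3):0 a10@(1,3):0 a11@(5,0):1 a12@(5,1):1
t=2: (unchanged — steady state)

6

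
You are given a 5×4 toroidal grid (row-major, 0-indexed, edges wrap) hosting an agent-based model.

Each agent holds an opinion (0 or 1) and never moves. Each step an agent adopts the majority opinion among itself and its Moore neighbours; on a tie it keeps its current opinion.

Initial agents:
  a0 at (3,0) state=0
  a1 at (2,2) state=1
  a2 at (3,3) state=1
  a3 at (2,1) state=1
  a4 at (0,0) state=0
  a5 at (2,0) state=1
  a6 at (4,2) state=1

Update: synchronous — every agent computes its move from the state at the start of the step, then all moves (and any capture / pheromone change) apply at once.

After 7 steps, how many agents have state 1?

6

t=1: a0@(3,0):1 a1@(2,2):1 a2@(3,3):1 a3@(2,1):1 a4@(0,0):0 a5@(2,0):1 a6@(4,2):1
t=2: (unchanged — steady state)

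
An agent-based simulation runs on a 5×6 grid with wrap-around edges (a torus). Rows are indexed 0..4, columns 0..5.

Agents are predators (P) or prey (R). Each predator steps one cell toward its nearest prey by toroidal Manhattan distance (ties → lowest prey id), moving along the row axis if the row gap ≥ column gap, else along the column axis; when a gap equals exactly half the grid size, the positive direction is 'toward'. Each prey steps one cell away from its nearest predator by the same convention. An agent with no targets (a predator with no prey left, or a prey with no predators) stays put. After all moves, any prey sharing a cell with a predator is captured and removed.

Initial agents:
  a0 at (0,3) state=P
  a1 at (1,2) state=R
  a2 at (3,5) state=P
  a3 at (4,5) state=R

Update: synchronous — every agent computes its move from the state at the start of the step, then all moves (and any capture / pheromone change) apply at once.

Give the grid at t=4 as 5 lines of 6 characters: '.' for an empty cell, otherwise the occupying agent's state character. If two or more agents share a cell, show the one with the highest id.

..R...
......
.....P
.....R
...P..

t=1: a0@(1,3):P a1@(2,2):R a2@(4,5):P a3@(0,5):R
t=2: a0@(2,3):P a1@(3,2):R a2@(0,5):P a3@(1,5):R
t=3: a0@(3,3):P a1@(4,2):R a2@(1,5):P a3@(2,5):R
t=4: a0@(4,3):P a1@(0,2):R a2@(2,5):P a3@(3,5):R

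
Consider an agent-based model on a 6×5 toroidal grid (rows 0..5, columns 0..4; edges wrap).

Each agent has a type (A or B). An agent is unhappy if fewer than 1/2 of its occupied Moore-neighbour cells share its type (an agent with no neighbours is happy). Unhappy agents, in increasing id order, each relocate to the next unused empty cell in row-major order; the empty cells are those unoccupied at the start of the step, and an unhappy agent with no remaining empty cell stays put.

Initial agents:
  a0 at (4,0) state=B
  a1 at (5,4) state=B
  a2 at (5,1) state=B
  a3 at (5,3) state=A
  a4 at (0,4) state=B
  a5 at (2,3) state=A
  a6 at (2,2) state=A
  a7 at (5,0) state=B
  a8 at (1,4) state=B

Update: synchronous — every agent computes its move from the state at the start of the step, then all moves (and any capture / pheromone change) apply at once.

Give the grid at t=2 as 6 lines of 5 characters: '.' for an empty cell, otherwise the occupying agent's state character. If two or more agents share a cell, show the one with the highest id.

.AB.B
.....
..AA.
.....
B....
BB..B

t=1: a0@(4,0):B a1@(5,4):B a2@(5,1):B a3@(0,0):A a4@(0,4):B a5@(2,3):A a6@(2,2):A a7@(5,0):B a8@(1,4):B
t=2: a0@(4,0):B a1@(5,4):B a2@(5,1):B a3@(0,1):A a4@(0,4):B a5@(2,3):A a6@(2,2):A a7@(5,0):B a8@(0,2):B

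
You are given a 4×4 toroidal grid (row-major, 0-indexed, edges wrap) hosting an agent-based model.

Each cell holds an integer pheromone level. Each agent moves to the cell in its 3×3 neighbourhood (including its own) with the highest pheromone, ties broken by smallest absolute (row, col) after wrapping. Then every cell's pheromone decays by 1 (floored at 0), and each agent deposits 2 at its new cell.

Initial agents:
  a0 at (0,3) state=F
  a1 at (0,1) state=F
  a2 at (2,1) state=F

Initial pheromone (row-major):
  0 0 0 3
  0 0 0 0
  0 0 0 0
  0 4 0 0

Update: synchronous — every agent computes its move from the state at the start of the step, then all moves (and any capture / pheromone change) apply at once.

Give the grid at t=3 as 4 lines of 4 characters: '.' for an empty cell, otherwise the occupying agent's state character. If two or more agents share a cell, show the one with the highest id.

...F
....
....
.F..

t=1: a0@(0,3) a1@(3,1) a2@(3,1) | pheromone: 0 0 0 4 / 0 0 0 0 / 0 0 0 0 / 0 7 0 0
t=2: a0@(0,3) a1@(3,1) a2@(3,1) | pheromone: 0 0 0 5 / 0 0 0 0 / 0 0 0 0 / 0 10 0 0
t=3: a0@(0,3) a1@(3,1) a2@(3,1) | pheromone: 0 0 0 6 / 0 0 0 0 / 0 0 0 0 / 0 13 0 0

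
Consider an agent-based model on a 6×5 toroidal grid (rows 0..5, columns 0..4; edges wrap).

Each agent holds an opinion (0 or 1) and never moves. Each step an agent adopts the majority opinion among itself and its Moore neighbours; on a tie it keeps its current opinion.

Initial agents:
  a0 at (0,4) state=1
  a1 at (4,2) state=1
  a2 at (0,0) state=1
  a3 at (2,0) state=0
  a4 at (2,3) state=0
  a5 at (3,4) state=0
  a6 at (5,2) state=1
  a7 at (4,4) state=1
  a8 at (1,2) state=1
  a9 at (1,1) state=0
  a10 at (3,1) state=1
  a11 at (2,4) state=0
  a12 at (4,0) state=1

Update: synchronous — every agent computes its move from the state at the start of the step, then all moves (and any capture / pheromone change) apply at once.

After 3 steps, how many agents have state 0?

t=1: a0@(0,4):1 a1@(4,2):1 a2@(0,0):1 a3@(2,0):0 a4@(2,3):0 a5@(3,4):0 a6@(5,2):1 a7@(4,4):1 a8@(1,2):0 a9@(1,1):0 a10@(3,1):1 a11@(2,4):0 a12@(4,0):1
t=2: (unchanged — steady state)

6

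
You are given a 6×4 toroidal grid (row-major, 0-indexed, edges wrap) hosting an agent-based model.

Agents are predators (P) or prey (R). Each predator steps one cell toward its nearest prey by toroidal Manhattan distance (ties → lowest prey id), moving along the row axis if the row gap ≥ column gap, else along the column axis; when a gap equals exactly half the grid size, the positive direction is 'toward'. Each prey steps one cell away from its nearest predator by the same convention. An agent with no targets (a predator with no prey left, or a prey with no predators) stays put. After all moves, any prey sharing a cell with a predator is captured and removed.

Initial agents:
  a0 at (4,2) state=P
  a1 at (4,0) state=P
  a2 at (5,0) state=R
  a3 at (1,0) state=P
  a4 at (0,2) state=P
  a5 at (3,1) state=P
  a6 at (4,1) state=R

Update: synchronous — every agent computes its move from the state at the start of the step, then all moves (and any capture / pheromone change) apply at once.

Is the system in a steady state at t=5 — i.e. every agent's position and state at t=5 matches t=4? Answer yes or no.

t=1: a0@(4,1):P a1@(5,0):P a3@(0,0):P a4@(0,3):P a5@(4,1):P a6@(4,0):R
t=2: a0@(4,0):P a1@(4,0):P a3@(5,0):P a4@(5,3):P a5@(4,0):P a6@(4,3):R
t=3: a0@(4,3):P a1@(4,3):P a3@(4,0):P a4@(4,3):P a5@(4,3):P a6@(4,2):R
t=4: a0@(4,2):P a1@(4,2):P a3@(4,1):P a4@(4,2):P a5@(4,2):P
t=5: (unchanged — steady state)

yes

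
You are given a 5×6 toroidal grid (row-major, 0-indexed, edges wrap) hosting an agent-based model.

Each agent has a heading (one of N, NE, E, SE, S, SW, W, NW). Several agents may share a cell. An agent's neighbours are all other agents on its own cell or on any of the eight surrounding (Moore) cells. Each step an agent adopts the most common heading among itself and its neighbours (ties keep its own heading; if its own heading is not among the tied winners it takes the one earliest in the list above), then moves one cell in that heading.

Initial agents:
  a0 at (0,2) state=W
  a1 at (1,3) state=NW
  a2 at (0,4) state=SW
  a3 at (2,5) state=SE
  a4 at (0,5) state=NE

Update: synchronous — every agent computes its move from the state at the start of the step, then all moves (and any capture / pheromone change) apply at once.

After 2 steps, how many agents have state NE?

1

t=1: a0@(0,1):W a1@(0,2):NW a2@(1,3):SW a3@(3,0):SE a4@(4,0):NE
t=2: a0@(0,0):W a1@(4,1):NW a2@(2,2):SW a3@(4,1):SE a4@(3,1):NE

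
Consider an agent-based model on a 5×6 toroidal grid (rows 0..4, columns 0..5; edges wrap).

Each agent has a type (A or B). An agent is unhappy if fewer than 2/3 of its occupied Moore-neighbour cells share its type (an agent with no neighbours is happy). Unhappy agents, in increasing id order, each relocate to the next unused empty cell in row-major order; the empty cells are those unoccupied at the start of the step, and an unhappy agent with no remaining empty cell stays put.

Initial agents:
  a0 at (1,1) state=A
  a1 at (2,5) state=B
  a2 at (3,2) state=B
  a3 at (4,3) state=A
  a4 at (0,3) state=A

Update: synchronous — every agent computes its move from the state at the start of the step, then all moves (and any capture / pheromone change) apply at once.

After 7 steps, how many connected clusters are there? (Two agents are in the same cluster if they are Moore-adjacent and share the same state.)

2

t=1: a0@(1,1):A a1@(2,5):B a2@(0,0):B a3@(0,1):A a4@(0,3):A
t=2: a0@(0,2):A a1@(2,5):B a2@(0,4):B a3@(0,5):A a4@(0,3):A
t=3: a0@(0,2):A a1@(2,5):B a2@(0,0):B a3@(0,1):A a4@(1,0):A
t=4: a0@(0,2):A a1@(0,3):B a2@(0,4):B a3@(0,1):A a4@(0,5):A
t=5: a0@(0,0):A a1@(1,0):B a2@(1,1):B a3@(0,1):A a4@(1,2):A
t=6: a0@(0,2):A a1@(0,3):B a2@(0,4):B a3@(0,5):A a4@(1,3):A
t=7: a0@(0,0):A a1@(0,1):B a2@(1,0):B a3@(1,1):A a4@(1,2):A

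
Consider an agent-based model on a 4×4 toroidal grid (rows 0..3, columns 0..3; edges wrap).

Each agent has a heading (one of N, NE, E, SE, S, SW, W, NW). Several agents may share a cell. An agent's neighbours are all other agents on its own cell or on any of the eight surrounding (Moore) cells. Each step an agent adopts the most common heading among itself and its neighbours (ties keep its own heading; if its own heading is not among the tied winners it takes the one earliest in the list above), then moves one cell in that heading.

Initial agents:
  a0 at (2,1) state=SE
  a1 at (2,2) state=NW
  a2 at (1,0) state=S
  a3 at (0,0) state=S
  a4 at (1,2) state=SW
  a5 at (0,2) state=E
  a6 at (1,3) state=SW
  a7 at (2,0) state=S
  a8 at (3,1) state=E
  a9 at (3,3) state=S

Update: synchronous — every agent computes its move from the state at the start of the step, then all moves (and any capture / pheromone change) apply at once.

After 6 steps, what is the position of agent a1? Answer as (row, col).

t=1: a0@(3,1):S a1@(3,1):SW a2@(2,0):S a3@(1,0):S a4@(2,1):SW a5@(0,3):E a6@(2,3):S a7@(3,0):S a8@(3,2):E a9@(0,3):S
t=2: a0@(0,1):S a1@(0,1):S a2@(3,0):S a3@(2,0):S a4@(3,1):S a5@(1,3):S a6@(3,3):S a7@(0,0):S a8@(0,2):S a9@(1,3):S
t=3: a0@(1,1):S a1@(1,1):S a2@(0,0):S a3@(3,0):S a4@(0,1):S a5@(2,3):S a6@(0,3):S a7@(1,0):S a8@(1,2):S a9@(2,3):S
t=4: a0@(2,1):S a1@(2,1):S a2@(1,0):S a3@(0,0):S a4@(1,1):S a5@(3,3):S a6@(1,3):S a7@(2,0):S a8@(2,2):S a9@(3,3):S
t=5: a0@(3,1):S a1@(3,1):S a2@(2,0):S a3@(1,0):S a4@(2,1):S a5@(0,3):S a6@(2,3):S a7@(3,0):S a8@(3,2):S a9@(0,3):S
t=6: a0@(0,1):S a1@(0,1):S a2@(3,0):S a3@(2,0):S a4@(3,1):S a5@(1,3):S a6@(3,3):S a7@(0,0):S a8@(0,2):S a9@(1,3):S

(0, 1)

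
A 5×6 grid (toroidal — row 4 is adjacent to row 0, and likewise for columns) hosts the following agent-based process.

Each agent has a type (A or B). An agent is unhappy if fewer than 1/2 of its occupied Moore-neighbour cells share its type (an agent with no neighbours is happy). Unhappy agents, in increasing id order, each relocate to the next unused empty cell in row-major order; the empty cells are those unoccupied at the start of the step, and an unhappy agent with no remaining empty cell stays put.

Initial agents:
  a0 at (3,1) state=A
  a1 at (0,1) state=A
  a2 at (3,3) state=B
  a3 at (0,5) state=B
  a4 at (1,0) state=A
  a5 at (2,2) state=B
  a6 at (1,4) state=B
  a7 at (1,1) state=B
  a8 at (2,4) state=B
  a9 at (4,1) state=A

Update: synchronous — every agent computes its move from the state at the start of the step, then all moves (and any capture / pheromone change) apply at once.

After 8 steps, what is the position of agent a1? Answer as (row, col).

t=1: a0@(3,1):A a1@(0,1):A a2@(3,3):B a3@(0,5):B a4@(0,0):A a5@(2,2):B a6@(1,4):B a7@(0,2):B a8@(2,4):B a9@(4,1):A
t=2: a0@(3,1):A a1@(0,1):A a2@(3,3):B a3@(0,5):B a4@(0,0):A a5@(2,2):B a6@(1,4):B a7@(0,3):B a8@(2,4):B a9@(4,1):A
t=3: (unchanged — steady state)

(0, 1)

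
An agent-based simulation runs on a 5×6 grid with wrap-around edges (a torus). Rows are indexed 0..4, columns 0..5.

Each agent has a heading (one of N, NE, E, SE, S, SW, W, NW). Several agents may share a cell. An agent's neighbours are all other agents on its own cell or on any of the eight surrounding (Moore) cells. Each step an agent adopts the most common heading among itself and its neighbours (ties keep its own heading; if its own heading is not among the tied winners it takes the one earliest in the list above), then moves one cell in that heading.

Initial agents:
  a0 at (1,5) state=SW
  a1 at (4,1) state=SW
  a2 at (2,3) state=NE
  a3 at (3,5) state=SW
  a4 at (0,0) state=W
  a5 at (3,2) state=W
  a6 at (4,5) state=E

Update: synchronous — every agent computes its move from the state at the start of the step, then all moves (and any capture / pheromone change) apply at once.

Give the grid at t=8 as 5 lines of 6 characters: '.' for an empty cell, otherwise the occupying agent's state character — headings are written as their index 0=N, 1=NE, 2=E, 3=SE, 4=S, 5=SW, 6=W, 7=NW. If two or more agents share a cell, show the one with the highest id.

t=1: a0@(2,4):SW a1@(4,0):W a2@(1,4):NE a3@(4,4):SW a4@(1,5):SW a5@(3,1):W a6@(4,0):E
t=2: a0@(3,3):SW a1@(4,5):W a2@(2,3):SW a3@(0,3):SW a4@(2,4):SW a5@(3,0):W a6@(4,5):W
t=3: a0@(4,2):SW a1@(4,4):W a2@(3,2):SW a3@(1,2):SW a4@(3,3):SW a5@(3,5):W a6@(4,4):W
t=4: a0@(0,1):SW a1@(4,3):W a2@(4,1):SW a3@(2,1):SW a4@(4,2):SW a5@(3,4):W a6@(4,3):W
t=5: a0@(1,0):SW a1@(4,2):W a2@(0,0):SW a3@(3,0):SW a4@(0,1):SW a5@(3,3):W a6@(4,2):W
t=6: a0@(2,5):SW a1@(4,1):W a2@(1,5):SW a3@(4,5):SW a4@(1,0):SW a5@(3,2):W a6@(4,1):W
t=7: a0@(3,4):SW a1@(4,0):W a2@(2,4):SW a3@(0,4):SW a4@(2,5):SW a5@(3,1):W a6@(4,0):W
t=8: a0@(4,3):SW a1@(4,5):W a2@(3,3):SW a3@(1,3):SW a4@(3,4):SW a5@(3,0):W a6@(4,5):W

......
...5..
......
6..55.
...5.6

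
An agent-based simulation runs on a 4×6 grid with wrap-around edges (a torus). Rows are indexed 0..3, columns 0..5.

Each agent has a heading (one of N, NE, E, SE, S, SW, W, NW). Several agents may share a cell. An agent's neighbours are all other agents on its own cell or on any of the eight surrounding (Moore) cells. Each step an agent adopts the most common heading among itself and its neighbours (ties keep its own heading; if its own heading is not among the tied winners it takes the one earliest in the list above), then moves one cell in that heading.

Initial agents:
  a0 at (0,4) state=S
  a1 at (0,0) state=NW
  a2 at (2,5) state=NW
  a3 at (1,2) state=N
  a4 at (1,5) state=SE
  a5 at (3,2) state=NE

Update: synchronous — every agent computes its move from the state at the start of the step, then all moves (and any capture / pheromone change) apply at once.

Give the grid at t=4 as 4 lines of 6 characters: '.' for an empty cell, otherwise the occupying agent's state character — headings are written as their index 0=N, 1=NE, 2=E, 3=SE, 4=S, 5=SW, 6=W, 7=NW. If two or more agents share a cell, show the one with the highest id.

..7...
77....
.7....
..7...

t=1: a0@(1,4):S a1@(3,5):NW a2@(1,4):NW a3@(0,2):N a4@(0,4):NW a5@(2,3):NE
t=2: a0@(0,3):NW a1@(2,4):NW a2@(0,3):NW a3@(3,2):N a4@(3,3):NW a5@(1,4):NE
t=3: a0@(3,2):NW a1@(1,3):NW a2@(3,2):NW a3@(2,1):NW a4@(2,2):NW a5@(0,3):NW
t=4: a0@(2,1):NW a1@(0,2):NW a2@(2,1):NW a3@(1,0):NW a4@(1,1):NW a5@(3,2):NW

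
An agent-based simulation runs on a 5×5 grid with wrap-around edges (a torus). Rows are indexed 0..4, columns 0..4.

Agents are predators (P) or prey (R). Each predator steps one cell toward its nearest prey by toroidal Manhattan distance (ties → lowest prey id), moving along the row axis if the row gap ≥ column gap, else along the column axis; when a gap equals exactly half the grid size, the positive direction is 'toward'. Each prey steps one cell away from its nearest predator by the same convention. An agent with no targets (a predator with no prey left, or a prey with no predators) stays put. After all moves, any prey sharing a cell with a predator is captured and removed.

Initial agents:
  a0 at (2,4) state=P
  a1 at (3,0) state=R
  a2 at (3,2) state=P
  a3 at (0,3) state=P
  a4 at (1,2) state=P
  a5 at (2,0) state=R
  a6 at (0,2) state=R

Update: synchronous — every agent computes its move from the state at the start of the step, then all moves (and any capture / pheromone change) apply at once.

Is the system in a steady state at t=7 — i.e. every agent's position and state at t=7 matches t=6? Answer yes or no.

t=1: a0@(2,0):P a1@(4,0):R a2@(3,1):P a3@(0,2):P a4@(0,2):P a5@(2,1):R a6@(0,1):R
t=2: a0@(2,1):P a1@(0,0):R a2@(2,1):P a3@(0,1):P a4@(0,1):P a5@(2,2):R a6@(0,0):R
t=3: a0@(2,2):P a1@(0,4):R a2@(2,2):P a3@(0,0):P a4@(0,0):P a5@(2,3):R a6@(0,4):R
t=4: a0@(2,3):P a1@(0,3):R a2@(2,3):P a3@(0,4):P a4@(0,4):P a5@(2,4):R a6@(0,3):R
t=5: a0@(2,4):P a1@(0,2):R a2@(2,4):P a3@(0,3):P a4@(0,3):P a5@(2,0):R a6@(0,2):R
t=6: a0@(2,0):P a1@(0,1):R a2@(2,0):P a3@(0,2):P a4@(0,2):P a5@(2,1):R a6@(0,1):R
t=7: a0@(2,1):P a1@(0,0):R a2@(2,1):P a3@(0,1):P a4@(0,1):P a5@(2,2):R a6@(0,0):R

no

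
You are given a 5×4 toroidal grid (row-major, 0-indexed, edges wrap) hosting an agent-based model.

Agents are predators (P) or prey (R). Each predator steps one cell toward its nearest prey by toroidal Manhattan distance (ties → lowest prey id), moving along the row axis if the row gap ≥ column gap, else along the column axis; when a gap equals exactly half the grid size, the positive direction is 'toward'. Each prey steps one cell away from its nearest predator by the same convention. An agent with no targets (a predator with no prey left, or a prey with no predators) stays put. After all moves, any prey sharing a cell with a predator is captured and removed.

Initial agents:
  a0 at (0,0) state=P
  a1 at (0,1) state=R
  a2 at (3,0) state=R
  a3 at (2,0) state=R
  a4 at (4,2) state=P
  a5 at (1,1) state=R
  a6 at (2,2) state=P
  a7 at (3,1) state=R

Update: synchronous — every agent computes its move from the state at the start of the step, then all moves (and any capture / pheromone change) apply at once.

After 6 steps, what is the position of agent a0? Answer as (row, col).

(0, 1)

t=1: a0@(0,1):P a2@(2,0):R a3@(3,0):R a4@(0,2):P a5@(2,1):R a6@(2,3):P a7@(2,1):R
t=2: a0@(1,1):P a2@(2,1):R a3@(4,0):R a4@(1,2):P a5@(3,1):R a6@(2,0):P a7@(3,1):R
t=3: a0@(2,1):P a2@(3,1):R a3@(0,0):R a4@(2,2):P a5@(4,1):R a6@(2,1):P a7@(4,1):R
t=4: a0@(3,1):P a2@(4,1):R a3@(4,0):R a4@(3,2):P a5@(0,1):R a6@(3,1):P a7@(0,1):R
t=5: a0@(4,1):P a2@(0,1):R a3@(0,0):R a4@(4,2):P a5@(1,1):R a6@(4,1):P a7@(1,1):R
t=6: a0@(0,1):P a2@(1,1):R a3@(1,0):R a4@(0,2):P a5@(2,1):R a6@(0,1):P a7@(2,1):R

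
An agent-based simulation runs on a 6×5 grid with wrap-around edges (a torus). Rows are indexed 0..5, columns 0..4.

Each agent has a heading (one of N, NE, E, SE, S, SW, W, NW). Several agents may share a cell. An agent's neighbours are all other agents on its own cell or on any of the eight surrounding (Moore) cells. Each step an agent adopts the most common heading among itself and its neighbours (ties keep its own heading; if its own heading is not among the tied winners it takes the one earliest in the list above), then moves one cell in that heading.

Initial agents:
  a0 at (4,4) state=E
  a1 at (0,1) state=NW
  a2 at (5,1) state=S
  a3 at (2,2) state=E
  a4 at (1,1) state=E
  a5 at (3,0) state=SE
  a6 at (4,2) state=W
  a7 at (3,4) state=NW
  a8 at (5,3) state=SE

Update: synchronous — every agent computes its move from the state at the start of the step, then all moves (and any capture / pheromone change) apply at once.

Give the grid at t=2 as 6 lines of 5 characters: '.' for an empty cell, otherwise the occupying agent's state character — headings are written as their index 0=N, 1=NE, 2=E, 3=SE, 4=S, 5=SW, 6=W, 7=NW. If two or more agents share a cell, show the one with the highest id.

t=1: a0@(5,0):SE a1@(5,0):NW a2@(0,1):S a3@(2,3):E a4@(1,2):E a5@(4,1):SE a6@(4,1):W a7@(2,3):NW a8@(0,4):SE
t=2: a0@(0,1):SE a1@(0,1):SE a2@(1,1):S a3@(2,4):E a4@(1,3):E a5@(5,2):SE a6@(5,2):SE a7@(2,4):E a8@(1,0):SE

.3...
34.2.
....2
.....
.....
..3..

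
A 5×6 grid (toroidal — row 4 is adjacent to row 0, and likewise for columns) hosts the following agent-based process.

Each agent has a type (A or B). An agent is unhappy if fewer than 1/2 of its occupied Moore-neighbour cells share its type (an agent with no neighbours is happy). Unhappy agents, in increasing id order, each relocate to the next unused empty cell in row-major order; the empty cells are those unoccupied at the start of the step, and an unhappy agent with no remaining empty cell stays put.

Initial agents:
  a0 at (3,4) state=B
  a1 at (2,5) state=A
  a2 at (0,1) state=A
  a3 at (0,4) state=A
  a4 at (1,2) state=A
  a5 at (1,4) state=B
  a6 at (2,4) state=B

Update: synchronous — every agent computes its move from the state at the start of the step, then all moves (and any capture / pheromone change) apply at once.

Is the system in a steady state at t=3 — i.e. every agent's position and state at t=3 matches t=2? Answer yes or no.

yes

t=1: a0@(3,4):B a1@(0,0):A a2@(0,1):A a3@(0,2):A a4@(1,2):A a5@(0,3):B a6@(2,4):B
t=2: a0@(3,4):B a1@(0,0):A a2@(0,1):A a3@(0,2):A a4@(1,2):A a5@(0,4):B a6@(2,4):B
t=3: (unchanged — steady state)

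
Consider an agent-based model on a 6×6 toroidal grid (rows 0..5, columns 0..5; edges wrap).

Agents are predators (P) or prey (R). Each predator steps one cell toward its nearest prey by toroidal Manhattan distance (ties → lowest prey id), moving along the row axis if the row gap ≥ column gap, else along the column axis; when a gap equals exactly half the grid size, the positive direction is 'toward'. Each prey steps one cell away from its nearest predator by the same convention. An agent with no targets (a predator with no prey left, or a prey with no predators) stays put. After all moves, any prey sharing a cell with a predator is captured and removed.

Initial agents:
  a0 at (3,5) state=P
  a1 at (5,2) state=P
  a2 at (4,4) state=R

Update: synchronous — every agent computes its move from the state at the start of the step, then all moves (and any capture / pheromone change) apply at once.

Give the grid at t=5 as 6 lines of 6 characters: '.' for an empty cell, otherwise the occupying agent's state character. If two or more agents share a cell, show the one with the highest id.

t=1: a0@(4,5):P a1@(5,3):P a2@(5,4):R
t=2: a0@(5,5):P a1@(5,4):P
t=3: (unchanged — steady state)

......
......
......
......
......
....PP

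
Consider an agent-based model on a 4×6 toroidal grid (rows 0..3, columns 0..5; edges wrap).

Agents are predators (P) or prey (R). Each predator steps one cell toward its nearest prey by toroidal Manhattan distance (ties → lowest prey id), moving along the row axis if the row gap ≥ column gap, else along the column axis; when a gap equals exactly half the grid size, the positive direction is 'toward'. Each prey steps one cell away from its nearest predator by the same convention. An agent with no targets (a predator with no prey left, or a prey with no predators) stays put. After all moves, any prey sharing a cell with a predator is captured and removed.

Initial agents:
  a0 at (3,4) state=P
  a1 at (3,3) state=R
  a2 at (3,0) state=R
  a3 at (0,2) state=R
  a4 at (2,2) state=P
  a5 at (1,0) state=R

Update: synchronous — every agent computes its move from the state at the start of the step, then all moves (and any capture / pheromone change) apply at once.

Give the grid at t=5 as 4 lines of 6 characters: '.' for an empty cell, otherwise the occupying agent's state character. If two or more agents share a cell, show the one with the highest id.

t=1: a0@(3,3):P a2@(3,1):R a4@(3,2):P a5@(1,5):R
t=2: a0@(3,2):P a2@(3,0):R a4@(3,1):P a5@(0,5):R
t=3: a0@(3,1):P a2@(3,5):R a4@(3,0):P a5@(0,4):R
t=4: a0@(3,0):P a2@(3,4):R a4@(3,5):P a5@(0,3):R
t=5: a0@(3,5):P a2@(3,3):R a4@(3,4):P a5@(0,2):R

..R...
......
......
...RPP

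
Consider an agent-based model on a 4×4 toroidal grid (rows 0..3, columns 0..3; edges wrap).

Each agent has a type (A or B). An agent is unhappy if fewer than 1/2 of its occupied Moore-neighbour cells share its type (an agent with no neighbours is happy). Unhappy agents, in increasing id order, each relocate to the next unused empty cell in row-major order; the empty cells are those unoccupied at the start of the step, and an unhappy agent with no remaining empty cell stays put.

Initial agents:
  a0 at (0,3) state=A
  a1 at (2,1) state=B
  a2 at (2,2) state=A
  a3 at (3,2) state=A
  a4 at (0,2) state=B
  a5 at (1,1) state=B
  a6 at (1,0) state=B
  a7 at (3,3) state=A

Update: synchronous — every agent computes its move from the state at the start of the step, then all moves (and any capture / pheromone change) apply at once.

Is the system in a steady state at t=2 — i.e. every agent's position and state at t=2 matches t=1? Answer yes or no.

yes

t=1: a0@(0,3):A a1@(2,1):B a2@(2,2):A a3@(3,2):A a4@(0,0):B a5@(1,1):B a6@(1,0):B a7@(3,3):A
t=2: (unchanged — steady state)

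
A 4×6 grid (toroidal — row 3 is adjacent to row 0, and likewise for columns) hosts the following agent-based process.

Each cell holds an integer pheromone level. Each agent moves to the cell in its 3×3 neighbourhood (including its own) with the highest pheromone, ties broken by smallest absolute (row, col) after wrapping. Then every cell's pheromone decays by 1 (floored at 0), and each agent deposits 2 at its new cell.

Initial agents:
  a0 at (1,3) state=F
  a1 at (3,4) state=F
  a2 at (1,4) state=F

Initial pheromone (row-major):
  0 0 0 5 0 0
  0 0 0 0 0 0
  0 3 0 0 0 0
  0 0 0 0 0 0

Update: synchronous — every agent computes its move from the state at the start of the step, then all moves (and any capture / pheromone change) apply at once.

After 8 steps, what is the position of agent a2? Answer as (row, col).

t=1: a0@(0,3) a1@(0,3) a2@(0,3) | pheromone: 0 0 0 10 0 0 / 0 0 0 0 0 0 / 0 2 0 0 0 0 / 0 0 0 0 0 0
t=2: a0@(0,3) a1@(0,3) a2@(0,3) | pheromone: 0 0 0 15 0 0 / 0 0 0 0 0 0 / 0 1 0 0 0 0 / 0 0 0 0 0 0
t=3: a0@(0,3) a1@(0,3) a2@(0,3) | pheromone: 0 0 0 20 0 0 / 0 0 0 0 0 0 / 0 0 0 0 0 0 / 0 0 0 0 0 0
t=4: a0@(0,3) a1@(0,3) a2@(0,3) | pheromone: 0 0 0 25 0 0 / 0 0 0 0 0 0 / 0 0 0 0 0 0 / 0 0 0 0 0 0
t=5: a0@(0,3) a1@(0,3) a2@(0,3) | pheromone: 0 0 0 30 0 0 / 0 0 0 0 0 0 / 0 0 0 0 0 0 / 0 0 0 0 0 0
t=6: a0@(0,3) a1@(0,3) a2@(0,3) | pheromone: 0 0 0 35 0 0 / 0 0 0 0 0 0 / 0 0 0 0 0 0 / 0 0 0 0 0 0
t=7: a0@(0,3) a1@(0,3) a2@(0,3) | pheromone: 0 0 0 40 0 0 / 0 0 0 0 0 0 / 0 0 0 0 0 0 / 0 0 0 0 0 0
t=8: a0@(0,3) a1@(0,3) a2@(0,3) | pheromone: 0 0 0 45 0 0 / 0 0 0 0 0 0 / 0 0 0 0 0 0 / 0 0 0 0 0 0

(0, 3)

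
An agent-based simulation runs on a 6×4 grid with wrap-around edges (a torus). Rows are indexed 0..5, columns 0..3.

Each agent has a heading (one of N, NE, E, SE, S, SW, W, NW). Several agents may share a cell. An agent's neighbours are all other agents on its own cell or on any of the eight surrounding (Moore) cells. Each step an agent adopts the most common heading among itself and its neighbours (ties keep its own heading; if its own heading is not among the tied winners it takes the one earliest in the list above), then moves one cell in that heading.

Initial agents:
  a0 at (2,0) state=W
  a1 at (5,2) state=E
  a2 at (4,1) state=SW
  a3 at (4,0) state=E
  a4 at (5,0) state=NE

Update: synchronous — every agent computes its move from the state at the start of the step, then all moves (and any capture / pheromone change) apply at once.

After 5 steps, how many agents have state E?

t=1: a0@(2,3):W a1@(5,3):E a2@(4,2):E a3@(4,1):E a4@(4,1):NE
t=2: a0@(2,2):W a1@(5,0):E a2@(4,3):E a3@(4,2):E a4@(4,2):E
t=3: a0@(2,1):W a1@(5,1):E a2@(4,0):E a3@(4,3):E a4@(4,3):E
t=4: a0@(2,0):W a1@(5,2):E a2@(4,1):E a3@(4,0):E a4@(4,0):E
t=5: a0@(2,3):W a1@(5,3):E a2@(4,2):E a3@(4,1):E a4@(4,1):E

4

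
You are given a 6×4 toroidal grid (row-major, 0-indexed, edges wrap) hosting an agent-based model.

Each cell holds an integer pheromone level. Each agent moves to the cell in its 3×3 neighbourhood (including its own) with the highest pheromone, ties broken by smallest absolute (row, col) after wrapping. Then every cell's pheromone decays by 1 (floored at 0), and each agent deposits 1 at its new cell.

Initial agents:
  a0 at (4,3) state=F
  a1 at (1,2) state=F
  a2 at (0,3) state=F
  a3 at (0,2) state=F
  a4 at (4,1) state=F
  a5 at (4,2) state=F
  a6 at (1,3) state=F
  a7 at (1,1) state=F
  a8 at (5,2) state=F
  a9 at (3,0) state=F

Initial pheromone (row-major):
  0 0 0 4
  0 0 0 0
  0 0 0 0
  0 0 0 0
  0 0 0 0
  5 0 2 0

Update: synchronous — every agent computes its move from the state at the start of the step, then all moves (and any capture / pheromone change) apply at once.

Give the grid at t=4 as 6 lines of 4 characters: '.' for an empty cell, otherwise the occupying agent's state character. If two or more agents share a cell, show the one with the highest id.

...F
....
F...
....
....
....

t=1: a0@(5,0) a1@(0,3) a2@(5,0) a3@(0,3) a4@(5,0) a5@(5,2) a6@(0,3) a7@(0,0) a8@(0,3) a9@(2,0) | pheromone: 1 0 0 7 / 0 0 0 0 / 1 0 0 0 / 0 0 0 0 / 0 0 0 0 / 7 0 2 0
t=2: a0@(0,3) a1@(0,3) a2@(0,3) a3@(0,3) a4@(0,3) a5@(0,3) a6@(0,3) a7@(0,3) a8@(0,3) a9@(2,0) | pheromone: 0 0 0 15 / 0 0 0 0 / 1 0 0 0 / 0 0 0 0 / 0 0 0 0 / 6 0 1 0
t=3: a0@(0,3) a1@(0,3) a2@(0,3) a3@(0,3) a4@(0,3) a5@(0,3) a6@(0,3) a7@(0,3) a8@(0,3) a9@(2,0) | pheromone: 0 0 0 23 / 0 0 0 0 / 1 0 0 0 / 0 0 0 0 / 0 0 0 0 / 5 0 0 0
t=4: a0@(0,3) a1@(0,3) a2@(0,3) a3@(0,3) a4@(0,3) a5@(0,3) a6@(0,3) a7@(0,3) a8@(0,3) a9@(2,0) | pheromone: 0 0 0 31 / 0 0 0 0 / 1 0 0 0 / 0 0 0 0 / 0 0 0 0 / 4 0 0 0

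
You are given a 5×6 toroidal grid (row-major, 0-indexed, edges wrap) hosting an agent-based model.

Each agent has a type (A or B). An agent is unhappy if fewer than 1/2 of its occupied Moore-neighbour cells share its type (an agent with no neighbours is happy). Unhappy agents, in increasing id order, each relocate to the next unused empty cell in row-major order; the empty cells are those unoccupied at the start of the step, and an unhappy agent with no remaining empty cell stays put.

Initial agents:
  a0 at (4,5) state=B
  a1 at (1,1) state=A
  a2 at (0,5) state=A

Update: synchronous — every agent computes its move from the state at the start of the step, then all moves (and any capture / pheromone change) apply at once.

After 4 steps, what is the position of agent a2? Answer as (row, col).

(0, 1)

t=1: a0@(0,0):B a1@(1,1):A a2@(0,1):A
t=2: a0@(0,2):B a1@(1,1):A a2@(0,1):A
t=3: a0@(0,0):B a1@(1,1):A a2@(0,1):A
t=4: a0@(0,2):B a1@(1,1):A a2@(0,1):A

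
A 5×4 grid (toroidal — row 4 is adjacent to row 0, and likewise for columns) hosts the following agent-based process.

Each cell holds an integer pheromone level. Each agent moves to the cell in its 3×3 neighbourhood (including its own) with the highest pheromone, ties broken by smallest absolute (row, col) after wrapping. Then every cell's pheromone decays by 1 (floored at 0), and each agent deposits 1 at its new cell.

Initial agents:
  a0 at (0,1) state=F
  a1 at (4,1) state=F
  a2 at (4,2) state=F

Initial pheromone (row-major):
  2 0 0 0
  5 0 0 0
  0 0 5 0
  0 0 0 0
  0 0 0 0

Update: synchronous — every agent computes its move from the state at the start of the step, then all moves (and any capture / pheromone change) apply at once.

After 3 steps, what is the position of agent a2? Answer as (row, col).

(1, 0)

t=1: a0@(1,0) a1@(0,0) a2@(0,1) | pheromone: 2 1 0 0 / 5 0 0 0 / 0 0 4 0 / 0 0 0 0 / 0 0 0 0
t=2: a0@(1,0) a1@(1,0) a2@(1,0) | pheromone: 1 0 0 0 / 7 0 0 0 / 0 0 3 0 / 0 0 0 0 / 0 0 0 0
t=3: a0@(1,0) a1@(1,0) a2@(1,0) | pheromone: 0 0 0 0 / 9 0 0 0 / 0 0 2 0 / 0 0 0 0 / 0 0 0 0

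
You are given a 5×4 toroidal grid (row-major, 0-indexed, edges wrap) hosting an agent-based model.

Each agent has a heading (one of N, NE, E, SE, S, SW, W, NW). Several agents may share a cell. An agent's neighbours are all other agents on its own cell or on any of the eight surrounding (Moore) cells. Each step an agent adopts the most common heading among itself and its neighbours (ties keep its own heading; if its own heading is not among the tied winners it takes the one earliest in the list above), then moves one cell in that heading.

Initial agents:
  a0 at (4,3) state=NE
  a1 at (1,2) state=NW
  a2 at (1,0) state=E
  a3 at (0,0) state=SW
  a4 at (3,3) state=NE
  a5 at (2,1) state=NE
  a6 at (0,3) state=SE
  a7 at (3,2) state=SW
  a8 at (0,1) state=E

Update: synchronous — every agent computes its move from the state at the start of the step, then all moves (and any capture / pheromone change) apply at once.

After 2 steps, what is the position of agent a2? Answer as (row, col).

t=1: a0@(3,0):NE a1@(0,1):NW a2@(1,1):E a3@(0,1):E a4@(2,0):NE a5@(1,2):NE a6@(1,0):SE a7@(2,3):NE a8@(0,2):E
t=2: a0@(2,1):NE a1@(0,2):E a2@(1,2):E a3@(0,2):E a4@(1,1):NE a5@(1,3):E a6@(0,1):NE a7@(1,0):NE a8@(0,3):E

(1, 2)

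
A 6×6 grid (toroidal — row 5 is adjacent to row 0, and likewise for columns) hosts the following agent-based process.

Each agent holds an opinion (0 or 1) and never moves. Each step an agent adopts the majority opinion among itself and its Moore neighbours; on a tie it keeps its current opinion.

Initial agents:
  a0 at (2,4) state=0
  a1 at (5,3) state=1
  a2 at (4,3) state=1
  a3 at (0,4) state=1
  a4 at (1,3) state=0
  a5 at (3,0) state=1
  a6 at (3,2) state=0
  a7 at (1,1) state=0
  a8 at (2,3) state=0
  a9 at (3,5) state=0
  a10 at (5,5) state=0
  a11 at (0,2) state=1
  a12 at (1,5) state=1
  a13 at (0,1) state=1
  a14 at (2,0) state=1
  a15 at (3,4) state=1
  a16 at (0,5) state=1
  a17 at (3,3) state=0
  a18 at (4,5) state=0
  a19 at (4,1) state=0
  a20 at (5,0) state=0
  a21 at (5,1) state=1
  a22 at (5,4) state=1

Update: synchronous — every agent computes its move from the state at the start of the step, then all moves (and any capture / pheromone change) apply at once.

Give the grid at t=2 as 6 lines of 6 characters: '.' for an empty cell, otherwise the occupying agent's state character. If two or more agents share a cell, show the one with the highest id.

t=1: a0@(2,4):0 a1@(5,3):1 a2@(4,3):1 a3@(0,4):1 a4@(1,3):0 a5@(3,0):0 a6@(3,2):0 a7@(1,1):1 a8@(2,3):0 a9@(3,5):0 a10@(5,5):0 a11@(0,2):1 a12@(1,5):1 a13@(0,1):1 a14@(2,0):1 a15@(3,4):0 a16@(0,5):1 a17@(3,3):0 a18@(4,5):0 a19@(4,1):0 a20@(5,0):0 a21@(5,1):1 a22@(5,4):1
t=2: (unchanged — steady state)

.11.11
.1.0.1
1..00.
0.0000
.0.1.0
01.110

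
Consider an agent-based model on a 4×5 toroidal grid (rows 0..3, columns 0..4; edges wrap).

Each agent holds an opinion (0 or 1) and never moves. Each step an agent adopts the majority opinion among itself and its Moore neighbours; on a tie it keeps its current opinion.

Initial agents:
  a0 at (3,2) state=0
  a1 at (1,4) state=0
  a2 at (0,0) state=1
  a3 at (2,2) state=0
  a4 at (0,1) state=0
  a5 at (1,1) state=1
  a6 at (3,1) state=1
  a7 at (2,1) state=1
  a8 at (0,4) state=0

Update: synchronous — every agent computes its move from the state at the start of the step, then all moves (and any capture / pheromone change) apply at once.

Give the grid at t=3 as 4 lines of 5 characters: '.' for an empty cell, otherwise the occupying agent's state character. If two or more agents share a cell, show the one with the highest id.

11..0
.1..0
.11..
.11..

t=1: a0@(3,2):0 a1@(1,4):0 a2@(0,0):1 a3@(2,2):1 a4@(0,1):1 a5@(1,1):1 a6@(3,1):1 a7@(2,1):1 a8@(0,4):0
t=2: a0@(3,2):1 a1@(1,4):0 a2@(0,0):1 a3@(2,2):1 a4@(0,1):1 a5@(1,1):1 a6@(3,1):1 a7@(2,1):1 a8@(0,4):0
t=3: (unchanged — steady state)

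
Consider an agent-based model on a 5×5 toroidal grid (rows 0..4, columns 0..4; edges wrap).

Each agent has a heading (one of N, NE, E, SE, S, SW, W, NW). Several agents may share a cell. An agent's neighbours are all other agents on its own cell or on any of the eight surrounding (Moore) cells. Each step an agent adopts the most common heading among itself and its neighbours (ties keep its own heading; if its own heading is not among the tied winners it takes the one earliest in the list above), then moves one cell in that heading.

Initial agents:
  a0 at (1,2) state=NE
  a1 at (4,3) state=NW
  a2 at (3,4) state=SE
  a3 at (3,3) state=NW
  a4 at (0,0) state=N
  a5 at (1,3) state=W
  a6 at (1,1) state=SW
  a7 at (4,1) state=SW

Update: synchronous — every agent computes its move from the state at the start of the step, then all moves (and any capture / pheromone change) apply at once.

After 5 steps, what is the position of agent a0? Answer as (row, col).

t=1: a0@(0,3):NE a1@(3,2):NW a2@(2,3):NW a3@(2,2):NW a4@(1,4):SW a5@(1,2):W a6@(2,0):SW a7@(0,0):SW
t=2: a0@(4,4):NE a1@(2,1):NW a2@(1,2):NW a3@(1,1):NW a4@(2,3):SW a5@(0,1):NW a6@(3,4):SW a7@(1,4):SW
t=3: a0@(3,0):NE a1@(1,0):NW a2@(0,1):NW a3@(0,0):NW a4@(3,2):SW a5@(4,0):NW a6@(4,3):SW a7@(2,3):SW
t=4: a0@(2,1):NE a1@(0,4):NW a2@(4,0):NW a3@(4,4):NW a4@(4,1):SW a5@(3,4):NW a6@(0,2):SW a7@(3,2):SW
t=5: a0@(1,2):NE a1@(4,3):NW a2@(3,4):NW a3@(3,3):NW a4@(0,0):SW a5@(2,3):NW a6@(1,1):SW a7@(4,1):SW

(1, 2)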